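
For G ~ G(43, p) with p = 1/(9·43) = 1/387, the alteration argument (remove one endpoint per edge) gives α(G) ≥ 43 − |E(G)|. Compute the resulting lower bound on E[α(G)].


E[|E(G)|] = C(43, 2)·p = 903 · (1/387) = 7/3.
E[α(G)] ≥ n − E[|E(G)|] = 43 − 7/3 = 122/3.
Numerically: ≈ 40.6667.
(This is only a lower bound; the true E[α(G)] may be larger.)

E[α(G)] ≥ 122/3 ≈ 40.6667.


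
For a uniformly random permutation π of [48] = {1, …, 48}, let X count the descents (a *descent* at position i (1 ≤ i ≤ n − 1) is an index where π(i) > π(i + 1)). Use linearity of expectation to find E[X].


Write X = Σ X_I over i = 1, …, 47, with X_I the indicator of one descent.
There are 47 indicators.
For each fixed i, the pair (π(i), π(i+1)) is a uniformly random ordered pair of distinct values from {1, …, 48}; by symmetry P[π(i) > π(i+1)] = 1/2.
By linearity: E[X] = 47 · (1/2) = (48 − 1) · (1/2) = 47/2 ≈ 23.500.

E[X] = 47/2 = 23.500.


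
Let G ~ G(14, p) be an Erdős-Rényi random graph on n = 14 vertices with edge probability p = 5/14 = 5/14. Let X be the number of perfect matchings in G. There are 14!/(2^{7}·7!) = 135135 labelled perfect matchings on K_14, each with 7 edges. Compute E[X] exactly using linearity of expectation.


K_14 has 14!/(2^{7}·7!) = 135135 labelled perfect matchings.
For each such perfect matching H, let X_H = 1 if all 7 edges of H are present in G. Then P[X_H = 1] = p^{7} = (5/14)^{7} = 78125/105413504.
By linearity of expectation: E[X] = Σ_H E[X_H] = 135135 · p^{7} = 135135 · 78125/105413504 = 1508203125/15059072.
Numerically: E[X] ≈ 100.2.

E[X] = 135135 · (5/14)^{7} = 1508203125/15059072 ≈ 100.2.


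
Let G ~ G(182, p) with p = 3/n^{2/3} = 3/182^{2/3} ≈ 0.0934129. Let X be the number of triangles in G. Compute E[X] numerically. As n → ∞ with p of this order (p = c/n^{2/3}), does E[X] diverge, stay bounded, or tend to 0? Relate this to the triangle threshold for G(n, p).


Number of potential triangles: C(182, 3) = 988260.
Each occurs with probability p³ ≈ (0.0934129)³ ≈ 8.15118947e-04.
By linearity: E[X] = C(182, 3)·p³ ≈ 988260 · 8.15118947e-04 ≈ 805.549451.
Since α = 2/3 < 1, p = c/n^{2/3} ≫ 1/n is above the triangle threshold p ~ 1/n. Asymptotically E[X] ~ (c³/6)·n^{3(1−α)} = (3³/6)·n^{1} → ∞; triangles are abundant w.h.p.

E[X] ≈ 805.549451; in regime p = Θ(1/n^{2/3}) E[X] diverges (above the triangle threshold p ~ 1/n).


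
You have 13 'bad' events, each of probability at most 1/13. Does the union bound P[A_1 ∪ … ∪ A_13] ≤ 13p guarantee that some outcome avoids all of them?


Union bound: P[∪_{i=1}^{13} A_i] ≤ Σ_i P[A_i] ≤ 13·p = 13·(1/13) = 1.
Numerically: 1 ≈ 1.000000.
Is 1 < 1? NO.
Since the bound 1 is ≥ 1, the union bound is uninformative here; it does NOT by itself certify existence.

13·p = 1 ≈ 1.000000; existence NOT certified by the union bound.


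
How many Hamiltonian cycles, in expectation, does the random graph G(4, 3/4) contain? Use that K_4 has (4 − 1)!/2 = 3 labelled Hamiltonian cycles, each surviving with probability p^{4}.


K_4 has (4 − 1)!/2 = 3 labelled Hamiltonian cycles.
For each such Hamiltonian cycle H, let X_H = 1 if all 4 edges of H are present in G. Then P[X_H = 1] = p^{4} = (3/4)^{4} = 81/256.
Summing the indicators: E[X] = Σ_H E[X_H] = 3 · p^{4} = 3 · 81/256 = 243/256.
Numerically: E[X] ≈ 0.9492.

E[X] = 3 · (3/4)^{4} = 243/256 ≈ 0.9492.


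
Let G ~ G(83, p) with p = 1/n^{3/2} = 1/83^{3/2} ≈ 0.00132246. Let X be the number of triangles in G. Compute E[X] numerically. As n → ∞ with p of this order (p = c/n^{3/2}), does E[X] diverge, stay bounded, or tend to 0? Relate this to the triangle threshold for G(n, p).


Number of potential triangles: C(83, 3) = 91881.
Each occurs with probability p³ ≈ (0.00132246)³ ≈ 2.31285595e-09.
By linearity: E[X] = C(83, 3)·p³ ≈ 91881 · 2.31285595e-09 ≈ 0.000213.
Since α = 3/2 > 1, p = c/n^{3/2} = o(1/n) is below the triangle threshold p ~ 1/n. Asymptotically E[X] ~ (c³/6)·n^{3(1−α)} = (1³/6)·n^{-1.5} → 0, so by Markov's inequality G has no triangles w.h.p.

E[X] ≈ 0.000213; in regime p = Θ(1/n^{3/2}) E[X] tends to 0 (below the triangle threshold p ~ 1/n).


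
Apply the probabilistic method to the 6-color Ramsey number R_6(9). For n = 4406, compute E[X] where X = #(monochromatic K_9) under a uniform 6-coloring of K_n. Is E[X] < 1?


E[X] = C(4406, 9) · 6^{1 − 36} = 1710356485221788389505285700 · 6^{−35} = 1710356485221788389505285700/1719070799748422591028658176.
As a reduced fraction: E[X] = 142529707101815699125440475/143255899979035215919054848 ≈ 0.99493.
Is E[X] < 1? YES.
Since E[X] < 1, there exists a 6-coloring of K_{4406} with no monochromatic K_9; hence R_6(9) > 4406.

E[X] = 142529707101815699125440475/143255899979035215919054848 ≈ 0.99493; E[X] < 1, so R_6(9) > 4406.


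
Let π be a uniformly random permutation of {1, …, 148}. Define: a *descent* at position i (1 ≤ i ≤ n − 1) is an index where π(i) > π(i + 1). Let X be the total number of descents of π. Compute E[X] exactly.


Write X = Σ X_I over i = 1, …, 147, with X_I the indicator of one descent.
There are 147 indicators.
For each fixed i, the pair (π(i), π(i+1)) is a uniformly random ordered pair of distinct values from {1, …, 148}; by symmetry P[π(i) > π(i+1)] = 1/2.
By linearity: E[X] = 147 · (1/2) = (148 − 1) · (1/2) = 147/2 ≈ 73.500.

E[X] = 147/2 = 73.500.


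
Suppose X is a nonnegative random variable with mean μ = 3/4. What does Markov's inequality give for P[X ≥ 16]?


μ = E[X] = 3/4, a = 16.
Markov: P[X ≥ 16] ≤ μ/a = (3/4)/16 = 3/64.
Numerically: ≈ 0.046875.
(Since a = 16 > μ = 0.750000, the bound 3/64 is < 1 and informative.)

P[X ≥ 16] ≤ 3/64 ≈ 0.046875.


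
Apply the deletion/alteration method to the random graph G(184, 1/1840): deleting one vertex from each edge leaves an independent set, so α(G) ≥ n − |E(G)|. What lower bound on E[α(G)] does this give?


E[|E(G)|] = C(184, 2)·p = 16836 · (1/1840) = 183/20.
E[α(G)] ≥ n − E[|E(G)|] = 184 − 183/20 = 3497/20.
Numerically: ≈ 174.850000.
(This is only a lower bound; the true E[α(G)] may be larger.)

E[α(G)] ≥ 3497/20 ≈ 174.850000.


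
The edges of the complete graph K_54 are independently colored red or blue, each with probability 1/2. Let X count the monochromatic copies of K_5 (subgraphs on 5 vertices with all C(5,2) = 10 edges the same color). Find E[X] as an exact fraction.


Let X = Σ_S X_S over the C(54, 5) = 3162510 subsets S of size 5, where X_S = 1 if the K_5 on S is monochromatic.
For a fixed S, the K_5 on S has C(5, 2) = 10 edges. P[all 10 edges red] = (1/2)^10, and likewise for blue, so P[monochromatic] = 2·(1/2)^10 = 2^{1 − 10} = 1/512.
By linearity: E[X] = C(54, 5) · 2^{1 − 10} = 3162510 · 1/512 = 1581255/256.
Numerically: E[X] ≈ 6176.777.

E[X] = C(54,5)·2^(1−C(5,2)) = 1581255/256 ≈ 6176.777.


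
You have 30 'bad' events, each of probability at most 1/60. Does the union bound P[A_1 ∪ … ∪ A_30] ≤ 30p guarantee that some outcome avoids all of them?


Union bound: P[∪_{i=1}^{30} A_i] ≤ Σ_i P[A_i] ≤ 30·p = 30·(1/60) = 1/2.
Numerically: 1/2 ≈ 0.500.
Is 1/2 < 1? YES.
Since P[∪ A_i] ≤ 1/2 < 1, the complement has P[∩ A_i^c] ≥ 1 − 1/2 = 1/2 > 0, so some outcome avoids every A_i.

30·p = 1/2 ≈ 0.500; existence CERTIFIED by the union bound.


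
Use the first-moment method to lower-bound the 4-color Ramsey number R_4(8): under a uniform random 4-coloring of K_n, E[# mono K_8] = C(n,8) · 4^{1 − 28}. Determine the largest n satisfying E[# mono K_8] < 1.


We need C(n, 8) · 4^{1 − 28} < 1, i.e. C(n, 8) < 4^{28 − 1} = 18014398509481984.
Check values of n near the boundary:
  n = 405: C(405, 8) = 16745853821188050; 16745853821188050 < 18014398509481984? YES
  n = 406: C(406, 8) = 17082453897995850; 17082453897995850 < 18014398509481984? YES
  n = 407: C(407, 8) = 17424959239309050; 17424959239309050 < 18014398509481984? YES
  n = 408: C(408, 8) = 17773458424095231; 17773458424095231 < 18014398509481984? YES
  n = 409: C(409, 8) = 18128041135797879; 18128041135797879 < 18014398509481984? NO
The largest n with C(n, 8) < 18014398509481984 is n = 408 (where E[X] = 17773458424095231/18014398509481984 ≈ 0.9866251). Hence R_4(8) > 408, i.e. R_4(8) ≥ 409.

Largest n = 408; hence R_4(8) > 408.


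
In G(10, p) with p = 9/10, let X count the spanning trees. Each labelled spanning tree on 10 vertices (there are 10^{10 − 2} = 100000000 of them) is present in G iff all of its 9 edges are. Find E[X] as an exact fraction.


K_10 has 10^{10 − 2} = 100000000 labelled spanning trees.
For each such spanning tree H, let X_H = 1 if all 9 edges of H are present in G. Then P[X_H = 1] = p^{9} = (9/10)^{9} = 387420489/1000000000.
By linearity of expectation: E[X] = Σ_H E[X_H] = 100000000 · p^{9} = 100000000 · 387420489/1000000000 = 387420489/10.
Numerically: E[X] ≈ 3.8742e+07.

E[X] = 100000000 · (9/10)^{9} = 387420489/10 ≈ 3.8742e+07.


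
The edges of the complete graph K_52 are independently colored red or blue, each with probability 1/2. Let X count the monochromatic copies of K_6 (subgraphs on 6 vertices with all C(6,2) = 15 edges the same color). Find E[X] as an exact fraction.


Let X = Σ_S X_S over the C(52, 6) = 20358520 subsets S of size 6, where X_S = 1 if the K_6 on S is monochromatic.
For a fixed S, the K_6 on S has C(6, 2) = 15 edges. P[all 15 edges red] = (1/2)^15, and likewise for blue, so P[monochromatic] = 2·(1/2)^15 = 2^{1 − 15} = 1/16384.
By linearity: E[X] = C(52, 6) · 2^{1 − 15} = 20358520 · 1/16384 = 2544815/2048.
Numerically: E[X] ≈ 1242.5854.

E[X] = C(52,6)·2^(1−C(6,2)) = 2544815/2048 ≈ 1242.5854.


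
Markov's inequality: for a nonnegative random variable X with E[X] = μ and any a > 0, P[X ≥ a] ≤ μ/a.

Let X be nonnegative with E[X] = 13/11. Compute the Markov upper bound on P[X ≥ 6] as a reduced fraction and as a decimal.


μ = E[X] = 13/11, a = 6.
Markov: P[X ≥ 6] ≤ μ/a = (13/11)/6 = 13/66.
Numerically: ≈ 0.197.
(Since a = 6 > μ = 1.182, the bound 13/66 is < 1 and informative.)

P[X ≥ 6] ≤ 13/66 ≈ 0.197.


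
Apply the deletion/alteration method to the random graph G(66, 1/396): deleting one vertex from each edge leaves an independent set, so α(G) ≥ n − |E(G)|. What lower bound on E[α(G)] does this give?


E[|E(G)|] = C(66, 2)·p = 2145 · (1/396) = 65/12.
E[α(G)] ≥ n − E[|E(G)|] = 66 − 65/12 = 727/12.
Numerically: ≈ 60.58333.
(This is only a lower bound; the true E[α(G)] may be larger.)

E[α(G)] ≥ 727/12 ≈ 60.58333.


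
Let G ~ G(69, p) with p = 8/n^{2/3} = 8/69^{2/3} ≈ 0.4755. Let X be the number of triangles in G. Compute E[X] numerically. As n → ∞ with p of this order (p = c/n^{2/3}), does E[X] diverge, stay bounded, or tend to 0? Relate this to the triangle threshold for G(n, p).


Number of potential triangles: C(69, 3) = 52394.
Each occurs with probability p³ ≈ (0.4755)³ ≈ 1.075404e-01.
By linearity: E[X] = C(69, 3)·p³ ≈ 52394 · 1.075404e-01 ≈ 5634.4734.
Since α = 2/3 < 1, p = c/n^{2/3} ≫ 1/n is above the triangle threshold p ~ 1/n. Asymptotically E[X] ~ (c³/6)·n^{3(1−α)} = (8³/6)·n^{1} → ∞; triangles are abundant w.h.p.

E[X] ≈ 5634.4734; in regime p = Θ(1/n^{2/3}) E[X] diverges (above the triangle threshold p ~ 1/n).


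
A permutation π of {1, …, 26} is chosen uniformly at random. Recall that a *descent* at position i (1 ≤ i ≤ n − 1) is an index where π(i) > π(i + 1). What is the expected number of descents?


Write X = Σ X_I over i = 1, …, 25, with X_I the indicator of one descent.
There are 25 indicators.
For each fixed i, the pair (π(i), π(i+1)) is a uniformly random ordered pair of distinct values from {1, …, 26}; by symmetry P[π(i) > π(i+1)] = 1/2.
By linearity: E[X] = 25 · (1/2) = (26 − 1) · (1/2) = 25/2 ≈ 12.5000.

E[X] = 25/2 = 12.5000.


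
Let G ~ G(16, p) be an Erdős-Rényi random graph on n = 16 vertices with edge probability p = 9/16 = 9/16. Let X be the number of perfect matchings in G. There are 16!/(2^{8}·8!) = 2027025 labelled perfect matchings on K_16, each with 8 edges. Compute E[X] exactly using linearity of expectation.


K_16 has 16!/(2^{8}·8!) = 2027025 labelled perfect matchings.
For each such perfect matching H, let X_H = 1 if all 8 edges of H are present in G. Then P[X_H = 1] = p^{8} = (9/16)^{8} = 43046721/4294967296.
Summing the indicators: E[X] = Σ_H E[X_H] = 2027025 · p^{8} = 2027025 · 43046721/4294967296 = 87256779635025/4294967296.
Numerically: E[X] ≈ 2.032e+04.

E[X] = 2027025 · (9/16)^{8} = 87256779635025/4294967296 ≈ 2.032e+04.


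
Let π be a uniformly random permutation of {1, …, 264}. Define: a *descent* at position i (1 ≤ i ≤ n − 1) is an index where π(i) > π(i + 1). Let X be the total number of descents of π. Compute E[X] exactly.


Write X = Σ X_I over i = 1, …, 263, with X_I the indicator of one descent.
There are 263 indicators.
For each fixed i, the pair (π(i), π(i+1)) is a uniformly random ordered pair of distinct values from {1, …, 264}; by symmetry P[π(i) > π(i+1)] = 1/2.
By linearity: E[X] = 263 · (1/2) = (264 − 1) · (1/2) = 263/2 ≈ 131.500000.

E[X] = 263/2 = 131.500000.


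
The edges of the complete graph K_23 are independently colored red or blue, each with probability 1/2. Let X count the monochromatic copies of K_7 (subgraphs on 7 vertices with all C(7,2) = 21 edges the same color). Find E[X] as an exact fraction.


Let X = Σ_S X_S over the C(23, 7) = 245157 subsets S of size 7, where X_S = 1 if the K_7 on S is monochromatic.
For a fixed S, the K_7 on S has C(7, 2) = 21 edges. P[all 21 edges red] = (1/2)^21, and likewise for blue, so P[monochromatic] = 2·(1/2)^21 = 2^{1 − 21} = 1/1048576.
By linearity of expectation: E[X] = C(23, 7) · 2^{1 − 21} = 245157 · 1/1048576 = 245157/1048576.
Numerically: E[X] ≈ 0.2338.

E[X] = C(23,7)·2^(1−C(7,2)) = 245157/1048576 ≈ 0.2338.


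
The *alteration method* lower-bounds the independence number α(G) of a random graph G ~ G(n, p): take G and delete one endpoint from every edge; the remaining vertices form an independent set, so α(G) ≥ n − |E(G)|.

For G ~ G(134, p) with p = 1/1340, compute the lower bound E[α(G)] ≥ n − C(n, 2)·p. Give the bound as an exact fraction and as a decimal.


E[|E(G)|] = C(134, 2)·p = 8911 · (1/1340) = 133/20.
E[α(G)] ≥ n − E[|E(G)|] = 134 − 133/20 = 2547/20.
Numerically: ≈ 127.3500.
(This is only a lower bound; the true E[α(G)] may be larger.)

E[α(G)] ≥ 2547/20 ≈ 127.3500.


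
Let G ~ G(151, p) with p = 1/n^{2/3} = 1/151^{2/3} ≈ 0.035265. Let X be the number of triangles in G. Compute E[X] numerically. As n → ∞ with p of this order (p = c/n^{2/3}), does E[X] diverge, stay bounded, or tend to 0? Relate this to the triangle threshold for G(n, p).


Number of potential triangles: C(151, 3) = 562475.
Each occurs with probability p³ ≈ (0.035265)³ ≈ 4.3857726e-05.
By linearity: E[X] = C(151, 3)·p³ ≈ 562475 · 4.3857726e-05 ≈ 24.66887.
Since α = 2/3 < 1, p = c/n^{2/3} ≫ 1/n is above the triangle threshold p ~ 1/n. Asymptotically E[X] ~ (c³/6)·n^{3(1−α)} = (1³/6)·n^{1} → ∞; triangles are abundant w.h.p.

E[X] ≈ 24.66887; in regime p = Θ(1/n^{2/3}) E[X] diverges (above the triangle threshold p ~ 1/n).


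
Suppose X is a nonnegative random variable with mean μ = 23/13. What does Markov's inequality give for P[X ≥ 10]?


μ = E[X] = 23/13, a = 10.
Markov: P[X ≥ 10] ≤ μ/a = (23/13)/10 = 23/130.
Numerically: ≈ 0.177.
(Since a = 10 > μ = 1.769, the bound 23/130 is < 1 and informative.)

P[X ≥ 10] ≤ 23/130 ≈ 0.177.


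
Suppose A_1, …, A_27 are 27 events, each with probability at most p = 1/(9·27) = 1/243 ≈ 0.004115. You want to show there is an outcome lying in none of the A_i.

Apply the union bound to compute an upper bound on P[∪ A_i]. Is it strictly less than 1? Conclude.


Union bound: P[∪_{i=1}^{27} A_i] ≤ Σ_i P[A_i] ≤ 27·p = 27·(1/243) = 1/9.
Numerically: 1/9 ≈ 0.111111.
Is 1/9 < 1? YES.
Since P[∪ A_i] ≤ 1/9 < 1, the complement has P[∩ A_i^c] ≥ 1 − 1/9 = 8/9 > 0, so some outcome avoids every A_i.

27·p = 1/9 ≈ 0.111111; existence CERTIFIED by the union bound.


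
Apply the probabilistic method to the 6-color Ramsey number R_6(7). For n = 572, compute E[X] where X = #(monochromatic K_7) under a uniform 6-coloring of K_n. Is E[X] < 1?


E[X] = C(572, 7) · 6^{1 − 21} = 3831215212271304 · 6^{−20} = 3831215212271304/3656158440062976.
As a reduced fraction: E[X] = 17737107464219/16926659444736 ≈ 1.04788.
Is E[X] < 1? NO.
Since E[X] ≥ 1, the first-moment bound is inconclusive at n = 572; it does NOT by itself certify R_6(7) > 572.

E[X] = 17737107464219/16926659444736 ≈ 1.04788; E[X] ≥ 1; first-moment method inconclusive here.


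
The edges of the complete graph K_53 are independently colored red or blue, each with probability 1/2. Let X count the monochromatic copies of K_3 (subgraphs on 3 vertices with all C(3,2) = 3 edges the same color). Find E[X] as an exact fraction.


Let X = Σ_S X_S over the C(53, 3) = 23426 subsets S of size 3, where X_S = 1 if the K_3 on S is monochromatic.
For a fixed S, the K_3 on S has C(3, 2) = 3 edges. P[all 3 edges red] = (1/2)^3, and likewise for blue, so P[monochromatic] = 2·(1/2)^3 = 2^{1 − 3} = 1/4.
Summing: E[X] = C(53, 3) · 2^{1 − 3} = 23426 · 1/4 = 11713/2.
Numerically: E[X] ≈ 5856.5000.

E[X] = C(53,3)·2^(1−C(3,2)) = 11713/2 ≈ 5856.5000.


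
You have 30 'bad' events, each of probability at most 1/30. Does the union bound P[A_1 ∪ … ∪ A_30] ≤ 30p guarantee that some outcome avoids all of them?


Union bound: P[∪_{i=1}^{30} A_i] ≤ Σ_i P[A_i] ≤ 30·p = 30·(1/30) = 1.
Numerically: 1 ≈ 1.000000.
Is 1 < 1? NO.
Since the bound 1 is ≥ 1, the union bound is uninformative here; it does NOT by itself certify existence.

30·p = 1 ≈ 1.000000; existence NOT certified by the union bound.


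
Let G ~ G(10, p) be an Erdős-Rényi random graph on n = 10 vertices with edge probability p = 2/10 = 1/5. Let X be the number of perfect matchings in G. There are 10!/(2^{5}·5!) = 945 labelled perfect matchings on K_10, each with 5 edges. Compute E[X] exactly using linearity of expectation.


K_10 has 10!/(2^{5}·5!) = 945 labelled perfect matchings.
For each such perfect matching H, let X_H = 1 if all 5 edges of H are present in G. Then P[X_H = 1] = p^{5} = (1/5)^{5} = 1/3125.
By linearity: E[X] = Σ_H E[X_H] = 945 · p^{5} = 945 · 1/3125 = 189/625.
Numerically: E[X] ≈ 0.3024.

E[X] = 945 · (1/5)^{5} = 189/625 ≈ 0.3024.


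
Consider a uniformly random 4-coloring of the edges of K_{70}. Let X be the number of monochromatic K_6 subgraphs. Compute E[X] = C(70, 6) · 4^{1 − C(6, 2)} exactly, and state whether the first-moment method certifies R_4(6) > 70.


E[X] = C(70, 6) · 4^{1 − 15} = 131115985 · 4^{−14} = 131115985/268435456.
As a reduced fraction: E[X] = 131115985/268435456 ≈ 0.4884.
Is E[X] < 1? YES.
Since E[X] < 1, there exists a 4-coloring of K_{70} with no monochromatic K_6; hence R_4(6) > 70.

E[X] = 131115985/268435456 ≈ 0.4884; E[X] < 1, so R_4(6) > 70.


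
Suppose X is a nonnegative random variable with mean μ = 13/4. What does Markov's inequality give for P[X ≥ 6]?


μ = E[X] = 13/4, a = 6.
Markov: P[X ≥ 6] ≤ μ/a = (13/4)/6 = 13/24.
Numerically: ≈ 0.54167.
(Since a = 6 > μ = 3.25000, the bound 13/24 is < 1 and informative.)

P[X ≥ 6] ≤ 13/24 ≈ 0.54167.


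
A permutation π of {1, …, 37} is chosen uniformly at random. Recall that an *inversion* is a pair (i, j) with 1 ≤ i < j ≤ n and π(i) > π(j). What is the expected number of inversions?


Write X = Σ X_I over the C(37, 2) = 666 pairs i < j, with X_I the indicator of one inversion.
There are 666 indicators.
For each fixed pair i < j, the values π(i) and π(j) are two distinct elements of {1, …, 37} in uniformly random order; by symmetry P[π(i) > π(j)] = 1/2.
By linearity: E[X] = 666 · (1/2) = C(37, 2) · (1/2) = 666/2 = 333 ≈ 333.000000.

E[X] = 333 = 333.000000.


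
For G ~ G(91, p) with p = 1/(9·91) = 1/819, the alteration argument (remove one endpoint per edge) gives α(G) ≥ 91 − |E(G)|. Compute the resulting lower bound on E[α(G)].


E[|E(G)|] = C(91, 2)·p = 4095 · (1/819) = 5.
E[α(G)] ≥ n − E[|E(G)|] = 91 − 5 = 86.
Numerically: ≈ 86.000000.
(This is only a lower bound; the true E[α(G)] may be larger.)

E[α(G)] ≥ 86 ≈ 86.000000.


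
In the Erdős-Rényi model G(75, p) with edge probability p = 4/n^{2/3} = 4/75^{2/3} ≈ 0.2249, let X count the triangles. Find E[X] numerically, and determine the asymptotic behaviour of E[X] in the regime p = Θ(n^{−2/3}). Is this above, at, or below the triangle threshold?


Number of potential triangles: C(75, 3) = 67525.
Each occurs with probability p³ ≈ (0.2249)³ ≈ 1.137778e-02.
By linearity: E[X] = C(75, 3)·p³ ≈ 67525 · 1.137778e-02 ≈ 768.2844.
Since α = 2/3 < 1, p = c/n^{2/3} ≫ 1/n is above the triangle threshold p ~ 1/n. Asymptotically E[X] ~ (c³/6)·n^{3(1−α)} = (4³/6)·n^{1} → ∞; triangles are abundant w.h.p.

E[X] ≈ 768.2844; in regime p = Θ(1/n^{2/3}) E[X] diverges (above the triangle threshold p ~ 1/n).


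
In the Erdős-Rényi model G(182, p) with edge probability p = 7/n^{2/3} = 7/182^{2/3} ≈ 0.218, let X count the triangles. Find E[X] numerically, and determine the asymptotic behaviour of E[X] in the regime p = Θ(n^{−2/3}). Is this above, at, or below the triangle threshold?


Number of potential triangles: C(182, 3) = 988260.
Each occurs with probability p³ ≈ (0.218)³ ≈ 1.035503e-02.
By linearity: E[X] = C(182, 3)·p³ ≈ 988260 · 1.035503e-02 ≈ 10233.4615.
Since α = 2/3 < 1, p = c/n^{2/3} ≫ 1/n is above the triangle threshold p ~ 1/n. Asymptotically E[X] ~ (c³/6)·n^{3(1−α)} = (7³/6)·n^{1} → ∞; triangles are abundant w.h.p.

E[X] ≈ 10233.4615; in regime p = Θ(1/n^{2/3}) E[X] diverges (above the triangle threshold p ~ 1/n).


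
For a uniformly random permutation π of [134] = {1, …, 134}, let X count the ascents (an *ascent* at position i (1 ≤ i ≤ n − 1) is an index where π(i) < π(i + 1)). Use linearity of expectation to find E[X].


Write X = Σ X_I over i = 1, …, 133, with X_I the indicator of one ascent.
There are 133 indicators.
For each fixed i, the pair (π(i), π(i+1)) is a uniformly random ordered pair of distinct values from {1, …, 134}; by symmetry P[π(i) < π(i+1)] = 1/2.
By linearity: E[X] = 133 · (1/2) = (134 − 1) · (1/2) = 133/2 ≈ 66.500000.

E[X] = 133/2 = 66.500000.


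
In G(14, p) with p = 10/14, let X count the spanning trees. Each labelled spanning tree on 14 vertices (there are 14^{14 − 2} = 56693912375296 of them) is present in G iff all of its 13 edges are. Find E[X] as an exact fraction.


K_14 has 14^{14 − 2} = 56693912375296 labelled spanning trees.
For each such spanning tree H, let X_H = 1 if all 13 edges of H are present in G. Then P[X_H = 1] = p^{13} = (5/7)^{13} = 1220703125/96889010407.
By linearity: E[X] = Σ_H E[X_H] = 56693912375296 · p^{13} = 56693912375296 · 1220703125/96889010407 = 5000000000000/7.
Numerically: E[X] ≈ 7.1429e+11.

E[X] = 56693912375296 · (5/7)^{13} = 5000000000000/7 ≈ 7.1429e+11.


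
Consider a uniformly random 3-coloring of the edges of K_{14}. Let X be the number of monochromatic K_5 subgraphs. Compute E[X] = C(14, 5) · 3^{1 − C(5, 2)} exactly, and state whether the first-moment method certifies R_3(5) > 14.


E[X] = C(14, 5) · 3^{1 − 10} = 2002 · 3^{−9} = 2002/19683.
As a reduced fraction: E[X] = 2002/19683 ≈ 0.1017121.
Is E[X] < 1? YES.
Since E[X] < 1, there exists a 3-coloring of K_{14} with no monochromatic K_5; hence R_3(5) > 14.

E[X] = 2002/19683 ≈ 0.1017121; E[X] < 1, so R_3(5) > 14.


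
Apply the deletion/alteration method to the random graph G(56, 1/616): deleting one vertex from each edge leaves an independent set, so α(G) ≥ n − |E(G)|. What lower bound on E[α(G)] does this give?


E[|E(G)|] = C(56, 2)·p = 1540 · (1/616) = 5/2.
E[α(G)] ≥ n − E[|E(G)|] = 56 − 5/2 = 107/2.
Numerically: ≈ 53.500000.
(This is only a lower bound; the true E[α(G)] may be larger.)

E[α(G)] ≥ 107/2 ≈ 53.500000.


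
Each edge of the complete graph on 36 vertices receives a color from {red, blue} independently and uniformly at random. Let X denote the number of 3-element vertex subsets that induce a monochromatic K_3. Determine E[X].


Let X = Σ_S X_S over the C(36, 3) = 7140 subsets S of size 3, where X_S = 1 if the K_3 on S is monochromatic.
For a fixed S, the K_3 on S has C(3, 2) = 3 edges. P[all 3 edges red] = (1/2)^3, and likewise for blue, so P[monochromatic] = 2·(1/2)^3 = 2^{1 − 3} = 1/4.
By linearity: E[X] = C(36, 3) · 2^{1 − 3} = 7140 · 1/4 = 1785.
Numerically: E[X] ≈ 1785.0000.

E[X] = C(36,3)·2^(1−C(3,2)) = 1785 ≈ 1785.0000.


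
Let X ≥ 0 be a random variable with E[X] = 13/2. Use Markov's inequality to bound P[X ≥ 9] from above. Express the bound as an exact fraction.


μ = E[X] = 13/2, a = 9.
Markov: P[X ≥ 9] ≤ μ/a = (13/2)/9 = 13/18.
Numerically: ≈ 0.722222.
(Since a = 9 > μ = 6.500000, the bound 13/18 is < 1 and informative.)

P[X ≥ 9] ≤ 13/18 ≈ 0.722222.


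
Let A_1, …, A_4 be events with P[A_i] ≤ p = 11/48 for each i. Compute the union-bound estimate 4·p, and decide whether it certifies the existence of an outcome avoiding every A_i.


Union bound: P[∪_{i=1}^{4} A_i] ≤ Σ_i P[A_i] ≤ 4·p = 4·(11/48) = 11/12.
Numerically: 11/12 ≈ 0.9167.
Is 11/12 < 1? YES.
Since P[∪ A_i] ≤ 11/12 < 1, the complement has P[∩ A_i^c] ≥ 1 − 11/12 = 1/12 > 0, so some outcome avoids every A_i.

4·p = 11/12 ≈ 0.9167; existence CERTIFIED by the union bound.


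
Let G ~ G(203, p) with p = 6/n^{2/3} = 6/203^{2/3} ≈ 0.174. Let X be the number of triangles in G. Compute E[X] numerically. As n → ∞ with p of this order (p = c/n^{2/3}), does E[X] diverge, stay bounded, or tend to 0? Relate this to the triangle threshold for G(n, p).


Number of potential triangles: C(203, 3) = 1373701.
Each occurs with probability p³ ≈ (0.174)³ ≈ 5.24157e-03.
By linearity: E[X] = C(203, 3)·p³ ≈ 1373701 · 5.24157e-03 ≈ 7200.355.
Since α = 2/3 < 1, p = c/n^{2/3} ≫ 1/n is above the triangle threshold p ~ 1/n. Asymptotically E[X] ~ (c³/6)·n^{3(1−α)} = (6³/6)·n^{1} → ∞; triangles are abundant w.h.p.

E[X] ≈ 7200.355; in regime p = Θ(1/n^{2/3}) E[X] diverges (above the triangle threshold p ~ 1/n).


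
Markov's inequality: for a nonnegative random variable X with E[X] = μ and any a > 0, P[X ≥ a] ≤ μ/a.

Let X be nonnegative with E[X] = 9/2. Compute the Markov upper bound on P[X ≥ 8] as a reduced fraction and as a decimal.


μ = E[X] = 9/2, a = 8.
Markov: P[X ≥ 8] ≤ μ/a = (9/2)/8 = 9/16.
Numerically: ≈ 0.562.
(Since a = 8 > μ = 4.500, the bound 9/16 is < 1 and informative.)

P[X ≥ 8] ≤ 9/16 ≈ 0.562.


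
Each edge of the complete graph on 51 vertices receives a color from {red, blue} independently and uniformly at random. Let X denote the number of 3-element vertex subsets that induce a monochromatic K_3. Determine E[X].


Let X = Σ_S X_S over the C(51, 3) = 20825 subsets S of size 3, where X_S = 1 if the K_3 on S is monochromatic.
For a fixed S, the K_3 on S has C(3, 2) = 3 edges. P[all 3 edges red] = (1/2)^3, and likewise for blue, so P[monochromatic] = 2·(1/2)^3 = 2^{1 − 3} = 1/4.
By linearity of expectation: E[X] = C(51, 3) · 2^{1 − 3} = 20825 · 1/4 = 20825/4.
Numerically: E[X] ≈ 5206.250000.

E[X] = C(51,3)·2^(1−C(3,2)) = 20825/4 ≈ 5206.250000.


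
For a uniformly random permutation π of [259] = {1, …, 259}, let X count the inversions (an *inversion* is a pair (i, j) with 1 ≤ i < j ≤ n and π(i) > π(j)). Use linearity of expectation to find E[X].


Write X = Σ X_I over the C(259, 2) = 33411 pairs i < j, with X_I the indicator of one inversion.
There are 33411 indicators.
For each fixed pair i < j, the values π(i) and π(j) are two distinct elements of {1, …, 259} in uniformly random order; by symmetry P[π(i) > π(j)] = 1/2.
By linearity: E[X] = 33411 · (1/2) = C(259, 2) · (1/2) = 33411/2 = 33411/2 ≈ 16705.5000.

E[X] = 33411/2 = 16705.5000.


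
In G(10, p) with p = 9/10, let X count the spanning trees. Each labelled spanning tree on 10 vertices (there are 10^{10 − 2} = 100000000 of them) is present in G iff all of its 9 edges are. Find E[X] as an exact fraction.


K_10 has 10^{10 − 2} = 100000000 labelled spanning trees.
For each such spanning tree H, let X_H = 1 if all 9 edges of H are present in G. Then P[X_H = 1] = p^{9} = (9/10)^{9} = 387420489/1000000000.
By linearity of expectation: E[X] = Σ_H E[X_H] = 100000000 · p^{9} = 100000000 · 387420489/1000000000 = 387420489/10.
Numerically: E[X] ≈ 3.874e+07.

E[X] = 100000000 · (9/10)^{9} = 387420489/10 ≈ 3.874e+07.


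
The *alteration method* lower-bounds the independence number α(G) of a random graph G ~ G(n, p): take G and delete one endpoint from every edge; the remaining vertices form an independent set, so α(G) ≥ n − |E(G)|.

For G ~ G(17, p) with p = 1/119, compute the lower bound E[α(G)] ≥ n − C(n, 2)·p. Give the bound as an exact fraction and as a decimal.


E[|E(G)|] = C(17, 2)·p = 136 · (1/119) = 8/7.
E[α(G)] ≥ n − E[|E(G)|] = 17 − 8/7 = 111/7.
Numerically: ≈ 15.857.
(This is only a lower bound; the true E[α(G)] may be larger.)

E[α(G)] ≥ 111/7 ≈ 15.857.


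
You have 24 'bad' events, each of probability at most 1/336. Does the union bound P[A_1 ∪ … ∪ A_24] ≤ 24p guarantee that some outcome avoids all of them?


Union bound: P[∪_{i=1}^{24} A_i] ≤ Σ_i P[A_i] ≤ 24·p = 24·(1/336) = 1/14.
Numerically: 1/14 ≈ 0.07143.
Is 1/14 < 1? YES.
Since P[∪ A_i] ≤ 1/14 < 1, the complement has P[∩ A_i^c] ≥ 1 − 1/14 = 13/14 > 0, so some outcome avoids every A_i.

24·p = 1/14 ≈ 0.07143; existence CERTIFIED by the union bound.


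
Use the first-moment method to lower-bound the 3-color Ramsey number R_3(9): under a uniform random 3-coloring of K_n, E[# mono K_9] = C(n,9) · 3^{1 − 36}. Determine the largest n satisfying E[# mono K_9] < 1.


We need C(n, 9) · 3^{1 − 36} < 1, i.e. C(n, 9) < 3^{36 − 1} = 50031545098999707.
Check values of n near the boundary:
  n = 300: C(300, 9) = 48052241692154700; 48052241692154700 < 50031545098999707? YES
  n = 301: C(301, 9) = 49533303936090975; 49533303936090975 < 50031545098999707? YES
  n = 302: C(302, 9) = 51054804739588650; 51054804739588650 < 50031545098999707? NO
  n = 303: C(303, 9) = 52617706925494425; 52617706925494425 < 50031545098999707? NO
  n = 304: C(304, 9) = 54222992899492560; 54222992899492560 < 50031545098999707? NO
The largest n with C(n, 9) < 50031545098999707 is n = 301 (where E[X] = 16511101312030325/16677181699666569 ≈ 0.9900415). Hence R_3(9) > 301, i.e. R_3(9) ≥ 302.

Largest n = 301; hence R_3(9) > 301.


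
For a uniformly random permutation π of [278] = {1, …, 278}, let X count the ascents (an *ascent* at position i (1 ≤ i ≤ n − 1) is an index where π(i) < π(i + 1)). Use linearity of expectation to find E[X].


Write X = Σ X_I over i = 1, …, 277, with X_I the indicator of one ascent.
There are 277 indicators.
For each fixed i, the pair (π(i), π(i+1)) is a uniformly random ordered pair of distinct values from {1, …, 278}; by symmetry P[π(i) < π(i+1)] = 1/2.
By linearity: E[X] = 277 · (1/2) = (278 − 1) · (1/2) = 277/2 ≈ 138.5000.

E[X] = 277/2 = 138.5000.


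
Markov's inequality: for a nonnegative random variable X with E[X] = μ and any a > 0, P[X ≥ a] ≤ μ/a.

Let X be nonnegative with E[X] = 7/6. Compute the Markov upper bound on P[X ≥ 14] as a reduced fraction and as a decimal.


μ = E[X] = 7/6, a = 14.
Markov: P[X ≥ 14] ≤ μ/a = (7/6)/14 = 1/12.
Numerically: ≈ 0.08333.
(Since a = 14 > μ = 1.16667, the bound 1/12 is < 1 and informative.)

P[X ≥ 14] ≤ 1/12 ≈ 0.08333.


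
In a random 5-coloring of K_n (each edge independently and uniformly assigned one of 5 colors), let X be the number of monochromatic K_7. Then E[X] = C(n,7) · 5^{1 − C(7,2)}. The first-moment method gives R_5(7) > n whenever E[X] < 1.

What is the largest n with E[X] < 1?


We need C(n, 7) · 5^{1 − 21} < 1, i.e. C(n, 7) < 5^{21 − 1} = 95367431640625.
Check values of n near the boundary:
  n = 332: C(332, 7) = 82772214646616; 82772214646616 < 95367431640625? YES
  n = 333: C(333, 7) = 84549532139028; 84549532139028 < 95367431640625? YES
  n = 334: C(334, 7) = 86359460961576; 86359460961576 < 95367431640625? YES
  n = 335: C(335, 7) = 88202498238195; 88202498238195 < 95367431640625? YES
  n = 336: C(336, 7) = 90079147136880; 90079147136880 < 95367431640625? YES
  n = 337: C(337, 7) = 91989916924632; 91989916924632 < 95367431640625? YES
  n = 338: C(338, 7) = 93935323022736; 93935323022736 < 95367431640625? YES
  n = 339: C(339, 7) = 95915887062372; 95915887062372 < 95367431640625? NO
  n = 340: C(340, 7) = 97932136940560; 97932136940560 < 95367431640625? NO
  n = 341: C(341, 7) = 99984606876440; 99984606876440 < 95367431640625? NO
The largest n with C(n, 7) < 95367431640625 is n = 338 (where E[X] = 93935323022736/95367431640625 ≈ 0.98498). Hence R_5(7) > 338, i.e. R_5(7) ≥ 339.

Largest n = 338; hence R_5(7) > 338.


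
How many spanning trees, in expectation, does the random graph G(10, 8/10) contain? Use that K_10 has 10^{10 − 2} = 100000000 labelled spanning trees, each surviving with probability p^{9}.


K_10 has 10^{10 − 2} = 100000000 labelled spanning trees.
For each such spanning tree H, let X_H = 1 if all 9 edges of H are present in G. Then P[X_H = 1] = p^{9} = (4/5)^{9} = 262144/1953125.
By linearity of expectation: E[X] = Σ_H E[X_H] = 100000000 · p^{9} = 100000000 · 262144/1953125 = 67108864/5.
Numerically: E[X] ≈ 1.34218e+07.

E[X] = 100000000 · (4/5)^{9} = 67108864/5 ≈ 1.34218e+07.


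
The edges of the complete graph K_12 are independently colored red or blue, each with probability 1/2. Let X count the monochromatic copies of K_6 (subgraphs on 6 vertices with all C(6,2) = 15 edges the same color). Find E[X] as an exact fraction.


Let X = Σ_S X_S over the C(12, 6) = 924 subsets S of size 6, where X_S = 1 if the K_6 on S is monochromatic.
For a fixed S, the K_6 on S has C(6, 2) = 15 edges. P[all 15 edges red] = (1/2)^15, and likewise for blue, so P[monochromatic] = 2·(1/2)^15 = 2^{1 − 15} = 1/16384.
Summing: E[X] = C(12, 6) · 2^{1 − 15} = 924 · 1/16384 = 231/4096.
Numerically: E[X] ≈ 0.056396.

E[X] = C(12,6)·2^(1−C(6,2)) = 231/4096 ≈ 0.056396.


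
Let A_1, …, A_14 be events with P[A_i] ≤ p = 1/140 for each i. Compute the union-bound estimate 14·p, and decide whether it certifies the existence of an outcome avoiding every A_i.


Union bound: P[∪_{i=1}^{14} A_i] ≤ Σ_i P[A_i] ≤ 14·p = 14·(1/140) = 1/10.
Numerically: 1/10 ≈ 0.10000.
Is 1/10 < 1? YES.
Since P[∪ A_i] ≤ 1/10 < 1, the complement has P[∩ A_i^c] ≥ 1 − 1/10 = 9/10 > 0, so some outcome avoids every A_i.

14·p = 1/10 ≈ 0.10000; existence CERTIFIED by the union bound.


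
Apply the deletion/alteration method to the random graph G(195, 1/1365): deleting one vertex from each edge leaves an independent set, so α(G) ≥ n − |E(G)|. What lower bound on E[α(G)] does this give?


E[|E(G)|] = C(195, 2)·p = 18915 · (1/1365) = 97/7.
E[α(G)] ≥ n − E[|E(G)|] = 195 − 97/7 = 1268/7.
Numerically: ≈ 181.14286.
(This is only a lower bound; the true E[α(G)] may be larger.)

E[α(G)] ≥ 1268/7 ≈ 181.14286.


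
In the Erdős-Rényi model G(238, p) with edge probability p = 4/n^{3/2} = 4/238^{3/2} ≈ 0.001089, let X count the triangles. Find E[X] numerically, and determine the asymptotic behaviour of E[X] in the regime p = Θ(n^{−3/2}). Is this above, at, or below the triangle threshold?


Number of potential triangles: C(238, 3) = 2218636.
Each occurs with probability p³ ≈ (0.001089)³ ≈ 1.292956e-09.
By linearity: E[X] = C(238, 3)·p³ ≈ 2218636 · 1.292956e-09 ≈ 0.0029.
Since α = 3/2 > 1, p = c/n^{3/2} = o(1/n) is below the triangle threshold p ~ 1/n. Asymptotically E[X] ~ (c³/6)·n^{3(1−α)} = (4³/6)·n^{-1.5} → 0, so by Markov's inequality G has no triangles w.h.p.

E[X] ≈ 0.0029; in regime p = Θ(1/n^{3/2}) E[X] tends to 0 (below the triangle threshold p ~ 1/n).


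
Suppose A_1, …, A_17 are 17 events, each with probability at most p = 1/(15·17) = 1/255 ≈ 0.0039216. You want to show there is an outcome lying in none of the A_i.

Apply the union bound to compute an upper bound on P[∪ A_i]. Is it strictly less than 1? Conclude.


Union bound: P[∪_{i=1}^{17} A_i] ≤ Σ_i P[A_i] ≤ 17·p = 17·(1/255) = 1/15.
Numerically: 1/15 ≈ 0.0666667.
Is 1/15 < 1? YES.
Since P[∪ A_i] ≤ 1/15 < 1, the complement has P[∩ A_i^c] ≥ 1 − 1/15 = 14/15 > 0, so some outcome avoids every A_i.

17·p = 1/15 ≈ 0.0666667; existence CERTIFIED by the union bound.


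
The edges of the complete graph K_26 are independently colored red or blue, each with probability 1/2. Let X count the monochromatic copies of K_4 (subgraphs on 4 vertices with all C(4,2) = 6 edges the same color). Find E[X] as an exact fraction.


Let X = Σ_S X_S over the C(26, 4) = 14950 subsets S of size 4, where X_S = 1 if the K_4 on S is monochromatic.
For a fixed S, the K_4 on S has C(4, 2) = 6 edges. P[all 6 edges red] = (1/2)^6, and likewise for blue, so P[monochromatic] = 2·(1/2)^6 = 2^{1 − 6} = 1/32.
Summing: E[X] = C(26, 4) · 2^{1 − 6} = 14950 · 1/32 = 7475/16.
Numerically: E[X] ≈ 467.188.

E[X] = C(26,4)·2^(1−C(4,2)) = 7475/16 ≈ 467.188.


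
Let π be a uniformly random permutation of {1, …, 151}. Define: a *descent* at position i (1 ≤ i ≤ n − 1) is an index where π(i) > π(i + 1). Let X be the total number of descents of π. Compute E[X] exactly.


Write X = Σ X_I over i = 1, …, 150, with X_I the indicator of one descent.
There are 150 indicators.
For each fixed i, the pair (π(i), π(i+1)) is a uniformly random ordered pair of distinct values from {1, …, 151}; by symmetry P[π(i) > π(i+1)] = 1/2.
By linearity: E[X] = 150 · (1/2) = (151 − 1) · (1/2) = 75 ≈ 75.00000.

E[X] = 75 = 75.00000.


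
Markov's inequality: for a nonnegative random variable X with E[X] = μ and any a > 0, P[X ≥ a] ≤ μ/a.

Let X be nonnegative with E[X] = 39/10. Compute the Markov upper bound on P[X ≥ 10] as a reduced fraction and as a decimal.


μ = E[X] = 39/10, a = 10.
Markov: P[X ≥ 10] ≤ μ/a = (39/10)/10 = 39/100.
Numerically: ≈ 0.39000.
(Since a = 10 > μ = 3.90000, the bound 39/100 is < 1 and informative.)

P[X ≥ 10] ≤ 39/100 ≈ 0.39000.


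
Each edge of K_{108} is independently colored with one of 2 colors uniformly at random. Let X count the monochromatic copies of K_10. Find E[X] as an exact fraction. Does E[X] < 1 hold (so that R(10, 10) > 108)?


E[X] = C(108, 10) · 2^{1 − 45} = 38722819230810 · 2^{−44} = 38722819230810/17592186044416.
As a reduced fraction: E[X] = 19361409615405/8796093022208 ≈ 2.2011.
Is E[X] < 1? NO.
Since E[X] ≥ 1, the first-moment bound is inconclusive at n = 108; it does NOT by itself certify R(10, 10) > 108.

E[X] = 19361409615405/8796093022208 ≈ 2.2011; E[X] ≥ 1; first-moment method inconclusive here.


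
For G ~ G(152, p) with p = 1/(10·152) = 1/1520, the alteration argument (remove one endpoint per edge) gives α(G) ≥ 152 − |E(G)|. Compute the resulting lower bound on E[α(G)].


E[|E(G)|] = C(152, 2)·p = 11476 · (1/1520) = 151/20.
E[α(G)] ≥ n − E[|E(G)|] = 152 − 151/20 = 2889/20.
Numerically: ≈ 144.450.
(This is only a lower bound; the true E[α(G)] may be larger.)

E[α(G)] ≥ 2889/20 ≈ 144.450.


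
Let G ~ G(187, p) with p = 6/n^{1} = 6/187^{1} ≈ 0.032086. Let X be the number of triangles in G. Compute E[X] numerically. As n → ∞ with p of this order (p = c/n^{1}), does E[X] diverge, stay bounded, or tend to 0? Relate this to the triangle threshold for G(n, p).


Number of potential triangles: C(187, 3) = 1072445.
Each occurs with probability p³ ≈ (0.032086)³ ≈ 3.3031548e-05.
By linearity: E[X] = C(187, 3)·p³ ≈ 1072445 · 3.3031548e-05 ≈ 35.42452.
Here α = 1, so p = 6/n is exactly at the triangle threshold p ~ 1/n. Asymptotically E[X] → c³/6 = 6³/6 = 36 ≈ 36.00000, a bounded constant. In this regime the triangle count is asymptotically Poisson(c³/6).

E[X] ≈ 35.42452; in regime p = Θ(1/n^{1}) E[X] stays bounded (at the triangle threshold p ~ 1/n).
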